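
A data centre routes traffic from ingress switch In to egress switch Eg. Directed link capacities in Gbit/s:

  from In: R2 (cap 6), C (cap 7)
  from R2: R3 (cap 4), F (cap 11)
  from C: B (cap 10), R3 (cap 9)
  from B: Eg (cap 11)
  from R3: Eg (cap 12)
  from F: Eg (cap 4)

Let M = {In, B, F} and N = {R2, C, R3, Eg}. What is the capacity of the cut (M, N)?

Edges leaving {In, B, F}: In→R2 (6), In→C (7), B→Eg (11), F→Eg (4).
Cut capacity = 6 + 7 + 11 + 4 = 28.

28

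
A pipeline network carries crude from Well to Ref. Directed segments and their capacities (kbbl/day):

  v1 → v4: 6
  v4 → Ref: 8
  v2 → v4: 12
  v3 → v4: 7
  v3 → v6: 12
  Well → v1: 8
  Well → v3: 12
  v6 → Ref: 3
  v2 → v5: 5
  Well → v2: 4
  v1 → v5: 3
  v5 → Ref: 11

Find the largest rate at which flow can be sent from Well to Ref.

18

Augment Well→v1→v4→Ref: bottleneck 6, flow now 6.
Augment Well→v1→v5→Ref: bottleneck 2, flow now 8.
Augment Well→v2→v4→Ref: bottleneck 2, flow now 10.
Augment Well→v2→v5→Ref: bottleneck 2, flow now 12.
Augment Well→v3→v6→Ref: bottleneck 3, flow now 15.
Augment Well→v3→v4→v1→v5→Ref: bottleneck 1, flow now 16. (uses reverse residual edge)
Augment Well→v3→v4→v2→v5→Ref: bottleneck 2, flow now 18. (uses reverse residual edge)
No augmenting path remains; maximum flow = 18.
In the residual graph, reachable from Well: {Well, v1, v3, v4, v6}.
Min-cut edges: Well→v2 (4), v1→v5 (3), v4→Ref (8), v6→Ref (3); capacity 4 + 3 + 8 + 3 = 18.
This cut is saturated, so no flow can exceed 18.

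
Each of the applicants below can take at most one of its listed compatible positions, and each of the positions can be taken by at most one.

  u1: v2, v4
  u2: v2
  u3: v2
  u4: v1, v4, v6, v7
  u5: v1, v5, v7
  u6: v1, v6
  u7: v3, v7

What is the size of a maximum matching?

Unit-capacity flow: source→left, listed edges, right→sink; max matching = max flow.
Augmenting path u1→v2 (+1); matched 1.
Augmenting path u4→v1 (+1); matched 2.
Augmenting path u5→v5 (+1); matched 3.
Augmenting path u6→v6 (+1); matched 4.
Augmenting path u7→v3 (+1); matched 5.
Augmenting path u2→v2→u1→v4 (+1); matched 6.
No augmenting path remains; maximum matching = 6.
König certificate: {u1, u4, u5, u6, u7, v2} is a vertex cover of size 6 (every listed pair touches it), so no matching can be larger.

6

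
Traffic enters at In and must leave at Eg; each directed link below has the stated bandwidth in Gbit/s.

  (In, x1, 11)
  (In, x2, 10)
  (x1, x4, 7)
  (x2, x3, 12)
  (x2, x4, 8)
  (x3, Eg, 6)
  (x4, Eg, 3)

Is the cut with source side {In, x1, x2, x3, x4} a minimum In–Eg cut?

Yes — it is a minimum cut (capacity 9).

Given cut capacity: 6 + 3 = 9.
Augment In→x1→x4→Eg: bottleneck 3, flow now 3.
Augment In→x2→x3→Eg: bottleneck 6, flow now 9.
No augmenting path remains; maximum flow = 9.
Cut capacity 9 equals the max flow, so it is a minimum cut.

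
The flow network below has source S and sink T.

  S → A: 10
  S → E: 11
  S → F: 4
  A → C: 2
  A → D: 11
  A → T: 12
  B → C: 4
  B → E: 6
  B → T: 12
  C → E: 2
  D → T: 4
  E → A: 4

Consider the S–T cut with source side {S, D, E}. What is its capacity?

Edges leaving {S, D, E}: S→A (10), S→F (4), D→T (4), E→A (4).
Cut capacity = 10 + 4 + 4 + 4 = 22.

22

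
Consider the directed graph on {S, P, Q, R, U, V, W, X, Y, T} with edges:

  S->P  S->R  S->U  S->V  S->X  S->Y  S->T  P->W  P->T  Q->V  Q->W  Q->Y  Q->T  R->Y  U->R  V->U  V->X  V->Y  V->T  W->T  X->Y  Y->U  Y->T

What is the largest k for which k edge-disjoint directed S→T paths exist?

4

Assign every edge capacity 1; by Menger, the answer equals the max flow.
Path S→T (+1); total 1.
Path S→P→T (+1); total 2.
Path S→V→T (+1); total 3.
Path S→Y→T (+1); total 4.
No residual S→T path; max flow = 4.
Certifying cut of size 4: {S→P, S→T, S→V, Y→T}.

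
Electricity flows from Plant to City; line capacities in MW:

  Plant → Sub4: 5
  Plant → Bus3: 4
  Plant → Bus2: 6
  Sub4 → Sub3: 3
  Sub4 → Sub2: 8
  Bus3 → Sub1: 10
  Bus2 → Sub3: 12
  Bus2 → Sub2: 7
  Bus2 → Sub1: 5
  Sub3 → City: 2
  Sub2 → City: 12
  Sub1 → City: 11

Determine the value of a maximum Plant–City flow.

Augment Plant→Sub4→Sub3→City: bottleneck 2, flow now 2.
Augment Plant→Sub4→Sub2→City: bottleneck 3, flow now 5.
Augment Plant→Bus3→Sub1→City: bottleneck 4, flow now 9.
Augment Plant→Bus2→Sub2→City: bottleneck 6, flow now 15.
No augmenting path remains; maximum flow = 15.
In the residual graph, reachable from Plant: {Plant}.
Min-cut edges: Plant→Sub4 (5), Plant→Bus3 (4), Plant→Bus2 (6); capacity 5 + 4 + 6 = 15.
This cut is saturated, so no flow can exceed 15.

15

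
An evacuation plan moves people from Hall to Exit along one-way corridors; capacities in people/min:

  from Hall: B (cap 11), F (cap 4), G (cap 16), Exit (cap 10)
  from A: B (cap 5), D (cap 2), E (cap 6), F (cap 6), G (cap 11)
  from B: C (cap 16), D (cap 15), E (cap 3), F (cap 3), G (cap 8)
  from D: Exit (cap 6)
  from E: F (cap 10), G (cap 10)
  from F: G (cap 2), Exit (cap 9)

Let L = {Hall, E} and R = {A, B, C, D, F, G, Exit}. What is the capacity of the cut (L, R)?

Edges leaving {Hall, E}: Hall→B (11), Hall→F (4), Hall→G (16), Hall→Exit (10), E→F (10), E→G (10).
Cut capacity = 11 + 4 + 16 + 10 + 10 + 10 = 61.

61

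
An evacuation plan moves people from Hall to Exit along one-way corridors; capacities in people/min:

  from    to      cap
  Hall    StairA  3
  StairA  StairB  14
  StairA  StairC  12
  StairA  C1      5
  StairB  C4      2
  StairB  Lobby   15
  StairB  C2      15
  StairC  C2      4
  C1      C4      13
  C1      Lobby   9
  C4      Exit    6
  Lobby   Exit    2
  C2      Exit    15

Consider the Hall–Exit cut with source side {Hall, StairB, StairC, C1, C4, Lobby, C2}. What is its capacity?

26

Edges leaving {Hall, StairB, StairC, C1, C4, Lobby, C2}: Hall→StairA (3), C4→Exit (6), Lobby→Exit (2), C2→Exit (15).
Cut capacity = 3 + 6 + 2 + 15 = 26.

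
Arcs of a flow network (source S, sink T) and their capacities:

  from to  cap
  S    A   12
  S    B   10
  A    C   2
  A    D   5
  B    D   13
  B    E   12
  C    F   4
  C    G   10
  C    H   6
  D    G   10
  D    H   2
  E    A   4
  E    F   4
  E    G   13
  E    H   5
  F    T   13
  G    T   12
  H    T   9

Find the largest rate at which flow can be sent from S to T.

Augment S→A→C→F→T: bottleneck 2, flow now 2.
Augment S→A→D→G→T: bottleneck 5, flow now 7.
Augment S→B→D→G→T: bottleneck 5, flow now 12.
Augment S→B→D→H→T: bottleneck 2, flow now 14.
Augment S→B→E→F→T: bottleneck 3, flow now 17.
No augmenting path remains; maximum flow = 17.
In the residual graph, reachable from S: {S, A}.
Min-cut edges: S→B (10), A→C (2), A→D (5); capacity 10 + 2 + 5 = 17.
This cut is saturated, so no flow can exceed 17.

17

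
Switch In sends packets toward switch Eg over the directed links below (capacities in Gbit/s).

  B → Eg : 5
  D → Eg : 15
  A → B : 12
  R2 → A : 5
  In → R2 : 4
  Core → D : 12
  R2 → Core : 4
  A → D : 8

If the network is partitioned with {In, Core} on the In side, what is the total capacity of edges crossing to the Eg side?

Edges leaving {In, Core}: In→R2 (4), Core→D (12).
Cut capacity = 4 + 12 = 16.

16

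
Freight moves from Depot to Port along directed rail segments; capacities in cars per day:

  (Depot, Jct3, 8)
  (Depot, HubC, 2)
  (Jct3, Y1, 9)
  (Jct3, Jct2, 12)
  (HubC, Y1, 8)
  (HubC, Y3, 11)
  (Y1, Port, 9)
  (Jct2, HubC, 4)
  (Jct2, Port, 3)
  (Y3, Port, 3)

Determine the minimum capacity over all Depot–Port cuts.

10

Augment Depot→Jct3→Y1→Port: bottleneck 8, flow now 8.
Augment Depot→HubC→Y1→Port: bottleneck 1, flow now 9.
Augment Depot→HubC→Y3→Port: bottleneck 1, flow now 10.
No augmenting path remains; maximum flow = 10.
By max-flow min-cut, the minimum cut capacity equals the max flow.
In the residual graph, reachable from Depot: {Depot}.
Min-cut edges: Depot→Jct3 (8), Depot→HubC (2); capacity 8 + 2 = 10.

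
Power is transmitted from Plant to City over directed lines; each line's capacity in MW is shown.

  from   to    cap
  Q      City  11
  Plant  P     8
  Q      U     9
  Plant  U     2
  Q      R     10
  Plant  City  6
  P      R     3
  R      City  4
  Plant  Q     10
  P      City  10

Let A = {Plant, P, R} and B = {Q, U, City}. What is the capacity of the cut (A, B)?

32

Edges leaving {Plant, P, R}: Plant→Q (10), Plant→U (2), Plant→City (6), P→City (10), R→City (4).
Cut capacity = 10 + 2 + 6 + 10 + 4 = 32.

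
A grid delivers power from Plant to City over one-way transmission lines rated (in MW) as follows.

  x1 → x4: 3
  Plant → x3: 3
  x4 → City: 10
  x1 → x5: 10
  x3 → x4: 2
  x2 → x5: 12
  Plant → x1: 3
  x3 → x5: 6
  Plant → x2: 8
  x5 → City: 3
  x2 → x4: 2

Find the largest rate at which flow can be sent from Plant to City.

Augment Plant→x1→x4→City: bottleneck 3, flow now 3.
Augment Plant→x2→x4→City: bottleneck 2, flow now 5.
Augment Plant→x2→x5→City: bottleneck 3, flow now 8.
Augment Plant→x3→x4→City: bottleneck 2, flow now 10.
No augmenting path remains; maximum flow = 10.
In the residual graph, reachable from Plant: {Plant, x2, x3, x5}.
Min-cut edges: Plant→x1 (3), x2→x4 (2), x3→x4 (2), x5→City (3); capacity 3 + 2 + 2 + 3 = 10.
This cut is saturated, so no flow can exceed 10.

10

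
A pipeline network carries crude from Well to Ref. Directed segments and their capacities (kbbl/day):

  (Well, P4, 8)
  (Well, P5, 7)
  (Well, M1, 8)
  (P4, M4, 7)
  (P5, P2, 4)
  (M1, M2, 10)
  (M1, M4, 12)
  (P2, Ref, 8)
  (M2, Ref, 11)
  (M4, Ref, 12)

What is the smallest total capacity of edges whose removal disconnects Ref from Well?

19

Augment Well→P4→M4→Ref: bottleneck 7, flow now 7.
Augment Well→P5→P2→Ref: bottleneck 4, flow now 11.
Augment Well→M1→M2→Ref: bottleneck 8, flow now 19.
No augmenting path remains; maximum flow = 19.
By max-flow min-cut, the minimum cut capacity equals the max flow.
In the residual graph, reachable from Well: {Well, P4, P5}.
Min-cut edges: Well→M1 (8), P4→M4 (7), P5→P2 (4); capacity 8 + 7 + 4 = 19.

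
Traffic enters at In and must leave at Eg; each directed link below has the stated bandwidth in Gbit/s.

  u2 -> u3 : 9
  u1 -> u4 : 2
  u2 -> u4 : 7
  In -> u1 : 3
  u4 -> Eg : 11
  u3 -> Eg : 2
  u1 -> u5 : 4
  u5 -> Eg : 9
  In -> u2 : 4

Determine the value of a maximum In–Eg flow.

Augment In→u1→u4→Eg: bottleneck 2, flow now 2.
Augment In→u1→u5→Eg: bottleneck 1, flow now 3.
Augment In→u2→u3→Eg: bottleneck 2, flow now 5.
Augment In→u2→u4→Eg: bottleneck 2, flow now 7.
No augmenting path remains; maximum flow = 7.
In the residual graph, reachable from In: {In}.
Min-cut edges: In→u1 (3), In→u2 (4); capacity 3 + 4 = 7.
This cut is saturated, so no flow can exceed 7.

7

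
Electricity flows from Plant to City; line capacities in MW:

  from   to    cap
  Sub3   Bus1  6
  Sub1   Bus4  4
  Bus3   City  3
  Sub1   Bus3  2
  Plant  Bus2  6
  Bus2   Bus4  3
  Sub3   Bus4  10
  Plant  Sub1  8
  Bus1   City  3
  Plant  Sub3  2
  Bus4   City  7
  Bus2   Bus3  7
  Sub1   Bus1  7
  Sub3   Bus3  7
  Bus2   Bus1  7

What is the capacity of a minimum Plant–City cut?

13

Augment Plant→Bus2→Bus1→City: bottleneck 3, flow now 3.
Augment Plant→Bus2→Bus3→City: bottleneck 3, flow now 6.
Augment Plant→Sub3→Bus4→City: bottleneck 2, flow now 8.
Augment Plant→Sub1→Bus4→City: bottleneck 4, flow now 12.
Augment Plant→Sub1→Bus1→Bus2→Bus4→City: bottleneck 1, flow now 13. (uses reverse residual edge)
No augmenting path remains; maximum flow = 13.
By max-flow min-cut, the minimum cut capacity equals the max flow.
In the residual graph, reachable from Plant: {Plant, Bus2, Sub3, Sub1, Bus1, Bus3, Bus4}.
Min-cut edges: Bus1→City (3), Bus3→City (3), Bus4→City (7); capacity 3 + 3 + 7 = 13.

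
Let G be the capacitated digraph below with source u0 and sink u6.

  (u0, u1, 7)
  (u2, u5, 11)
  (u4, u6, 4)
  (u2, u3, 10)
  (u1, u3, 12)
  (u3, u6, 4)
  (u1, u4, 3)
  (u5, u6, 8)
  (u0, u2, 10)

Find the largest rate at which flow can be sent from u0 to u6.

Augment u0→u1→u3→u6: bottleneck 4, flow now 4.
Augment u0→u1→u4→u6: bottleneck 3, flow now 7.
Augment u0→u2→u5→u6: bottleneck 8, flow now 15.
No augmenting path remains; maximum flow = 15.
In the residual graph, reachable from u0: {u0, u1, u2, u3, u5}.
Min-cut edges: u1→u4 (3), u3→u6 (4), u5→u6 (8); capacity 3 + 4 + 8 = 15.
This cut is saturated, so no flow can exceed 15.

15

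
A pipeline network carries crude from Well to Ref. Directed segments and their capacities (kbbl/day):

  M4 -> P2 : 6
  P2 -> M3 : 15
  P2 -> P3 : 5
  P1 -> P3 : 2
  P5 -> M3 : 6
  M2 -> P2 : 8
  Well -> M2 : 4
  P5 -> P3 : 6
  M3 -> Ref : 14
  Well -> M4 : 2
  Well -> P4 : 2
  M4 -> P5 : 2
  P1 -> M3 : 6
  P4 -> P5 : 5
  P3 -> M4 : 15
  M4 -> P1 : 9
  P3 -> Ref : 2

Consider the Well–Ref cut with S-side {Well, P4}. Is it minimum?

Given cut capacity: 4 + 2 + 5 = 11.
Augment Well→M2→P2→P3→Ref: bottleneck 2, flow now 2.
Augment Well→M2→P2→M3→Ref: bottleneck 2, flow now 4.
Augment Well→M4→P2→M3→Ref: bottleneck 2, flow now 6.
Augment Well→P4→P5→M3→Ref: bottleneck 2, flow now 8.
No augmenting path remains; maximum flow = 8.
In the residual graph, reachable from Well: {Well}.
Min-cut edges: Well→M2 (4), Well→M4 (2), Well→P4 (2); capacity 4 + 2 + 2 = 8.
Cut capacity 11 exceeds the max flow 8, so it is not minimum.

No — its capacity is 11, but the minimum cut has capacity 8.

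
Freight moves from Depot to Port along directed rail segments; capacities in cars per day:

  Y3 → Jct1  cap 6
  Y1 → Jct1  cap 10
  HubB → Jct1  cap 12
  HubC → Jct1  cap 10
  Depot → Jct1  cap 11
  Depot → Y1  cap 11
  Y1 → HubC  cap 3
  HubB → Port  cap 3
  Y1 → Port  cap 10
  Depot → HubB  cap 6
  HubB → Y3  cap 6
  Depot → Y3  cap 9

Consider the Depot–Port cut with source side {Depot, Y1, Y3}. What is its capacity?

46

Edges leaving {Depot, Y1, Y3}: Depot→HubB (6), Depot→Jct1 (11), Y1→HubC (3), Y1→Jct1 (10), Y1→Port (10), Y3→Jct1 (6).
Cut capacity = 6 + 11 + 3 + 10 + 10 + 6 = 46.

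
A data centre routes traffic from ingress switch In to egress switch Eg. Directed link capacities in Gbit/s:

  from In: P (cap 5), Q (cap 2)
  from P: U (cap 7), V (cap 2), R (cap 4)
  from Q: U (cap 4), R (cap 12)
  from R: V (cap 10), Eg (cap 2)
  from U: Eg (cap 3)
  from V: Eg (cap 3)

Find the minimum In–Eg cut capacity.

7

Augment In→P→R→Eg: bottleneck 2, flow now 2.
Augment In→P→U→Eg: bottleneck 3, flow now 5.
Augment In→Q→R→V→Eg: bottleneck 2, flow now 7.
No augmenting path remains; maximum flow = 7.
By max-flow min-cut, the minimum cut capacity equals the max flow.
In the residual graph, reachable from In: {In}.
Min-cut edges: In→P (5), In→Q (2); capacity 5 + 2 = 7.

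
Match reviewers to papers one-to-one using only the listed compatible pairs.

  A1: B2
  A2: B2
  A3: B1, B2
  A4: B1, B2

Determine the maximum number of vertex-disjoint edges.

Unit-capacity flow: source→left, listed edges, right→sink; max matching = max flow.
Augmenting path A1→B2 (+1); matched 1.
Augmenting path A3→B1 (+1); matched 2.
No augmenting path remains; maximum matching = 2.
König certificate: {B1, B2} is a vertex cover of size 2 (every listed pair touches it), so no matching can be larger.

2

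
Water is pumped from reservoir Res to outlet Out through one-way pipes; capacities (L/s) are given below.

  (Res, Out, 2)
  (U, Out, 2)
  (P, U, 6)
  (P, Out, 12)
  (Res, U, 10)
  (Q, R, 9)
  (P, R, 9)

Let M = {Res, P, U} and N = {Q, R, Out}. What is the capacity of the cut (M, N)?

25

Edges leaving {Res, P, U}: Res→Out (2), P→R (9), P→Out (12), U→Out (2).
Cut capacity = 2 + 9 + 12 + 2 = 25.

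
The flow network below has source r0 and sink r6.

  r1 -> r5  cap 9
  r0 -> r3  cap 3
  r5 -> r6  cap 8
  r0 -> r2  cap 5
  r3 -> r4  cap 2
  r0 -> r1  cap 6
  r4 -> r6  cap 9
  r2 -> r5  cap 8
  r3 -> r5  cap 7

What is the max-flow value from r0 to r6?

Augment r0→r1→r5→r6: bottleneck 6, flow now 6.
Augment r0→r2→r5→r6: bottleneck 2, flow now 8.
Augment r0→r3→r4→r6: bottleneck 2, flow now 10.
No augmenting path remains; maximum flow = 10.
In the residual graph, reachable from r0: {r0, r1, r2, r3, r5}.
Min-cut edges: r3→r4 (2), r5→r6 (8); capacity 2 + 8 = 10.
This cut is saturated, so no flow can exceed 10.

10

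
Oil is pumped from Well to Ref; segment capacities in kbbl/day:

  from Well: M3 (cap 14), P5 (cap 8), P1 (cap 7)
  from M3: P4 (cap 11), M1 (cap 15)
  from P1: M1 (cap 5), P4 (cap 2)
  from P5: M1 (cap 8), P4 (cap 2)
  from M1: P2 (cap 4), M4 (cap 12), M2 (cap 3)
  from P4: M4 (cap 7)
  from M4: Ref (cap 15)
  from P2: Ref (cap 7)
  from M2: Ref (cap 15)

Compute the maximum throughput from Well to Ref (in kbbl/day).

22

Augment Well→M3→M1→M4→Ref: bottleneck 12, flow now 12.
Augment Well→M3→M1→P2→Ref: bottleneck 2, flow now 14.
Augment Well→P1→M1→P2→Ref: bottleneck 2, flow now 16.
Augment Well→P1→M1→M2→Ref: bottleneck 3, flow now 19.
Augment Well→P1→P4→M4→Ref: bottleneck 2, flow now 21.
Augment Well→P5→P4→M4→Ref: bottleneck 1, flow now 22.
No augmenting path remains; maximum flow = 22.
In the residual graph, reachable from Well: {Well, M3, P1, P5, M1, P4, M4}.
Min-cut edges: M1→P2 (4), M1→M2 (3), M4→Ref (15); capacity 4 + 3 + 15 = 22.
This cut is saturated, so no flow can exceed 22.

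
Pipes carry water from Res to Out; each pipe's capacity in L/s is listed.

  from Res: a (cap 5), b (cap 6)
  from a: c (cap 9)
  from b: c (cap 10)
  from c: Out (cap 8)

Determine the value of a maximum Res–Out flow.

8

Augment Res→a→c→Out: bottleneck 5, flow now 5.
Augment Res→b→c→Out: bottleneck 3, flow now 8.
No augmenting path remains; maximum flow = 8.
In the residual graph, reachable from Res: {Res, a, b, c}.
Min-cut edges: c→Out (8); capacity 8 = 8.
This cut is saturated, so no flow can exceed 8.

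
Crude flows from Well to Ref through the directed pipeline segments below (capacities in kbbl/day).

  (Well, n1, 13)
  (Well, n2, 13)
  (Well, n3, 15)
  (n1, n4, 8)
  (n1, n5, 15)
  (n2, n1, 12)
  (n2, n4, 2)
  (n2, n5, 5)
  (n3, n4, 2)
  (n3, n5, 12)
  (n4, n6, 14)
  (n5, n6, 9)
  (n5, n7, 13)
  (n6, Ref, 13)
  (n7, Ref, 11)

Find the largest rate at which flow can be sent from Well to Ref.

Augment Well→n1→n4→n6→Ref: bottleneck 8, flow now 8.
Augment Well→n1→n5→n6→Ref: bottleneck 5, flow now 13.
Augment Well→n2→n5→n7→Ref: bottleneck 5, flow now 18.
Augment Well→n3→n5→n7→Ref: bottleneck 6, flow now 24.
No augmenting path remains; maximum flow = 24.
In the residual graph, reachable from Well: {Well, n1, n2, n3, n4, n5, n6, n7}.
Min-cut edges: n6→Ref (13), n7→Ref (11); capacity 13 + 11 = 24.
This cut is saturated, so no flow can exceed 24.

24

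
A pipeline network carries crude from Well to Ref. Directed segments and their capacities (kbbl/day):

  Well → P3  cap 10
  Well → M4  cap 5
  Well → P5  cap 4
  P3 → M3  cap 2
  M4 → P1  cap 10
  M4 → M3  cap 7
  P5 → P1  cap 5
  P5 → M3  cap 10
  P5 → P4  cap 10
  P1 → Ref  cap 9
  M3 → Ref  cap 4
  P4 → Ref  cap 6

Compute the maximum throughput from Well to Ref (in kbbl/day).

11

Augment Well→P3→M3→Ref: bottleneck 2, flow now 2.
Augment Well→M4→P1→Ref: bottleneck 5, flow now 7.
Augment Well→P5→P1→Ref: bottleneck 4, flow now 11.
No augmenting path remains; maximum flow = 11.
In the residual graph, reachable from Well: {Well, P3}.
Min-cut edges: Well→M4 (5), Well→P5 (4), P3→M3 (2); capacity 5 + 4 + 2 = 11.
This cut is saturated, so no flow can exceed 11.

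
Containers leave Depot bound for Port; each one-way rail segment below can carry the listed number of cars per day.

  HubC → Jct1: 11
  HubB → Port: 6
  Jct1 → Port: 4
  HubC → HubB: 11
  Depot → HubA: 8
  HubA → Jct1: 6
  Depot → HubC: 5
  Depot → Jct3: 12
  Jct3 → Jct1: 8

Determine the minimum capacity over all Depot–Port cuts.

Augment Depot→HubC→Jct1→Port: bottleneck 4, flow now 4.
Augment Depot→HubC→HubB→Port: bottleneck 1, flow now 5.
Augment Depot→Jct3→Jct1→HubC→HubB→Port: bottleneck 4, flow now 9. (uses reverse residual edge)
No augmenting path remains; maximum flow = 9.
By max-flow min-cut, the minimum cut capacity equals the max flow.
In the residual graph, reachable from Depot: {Depot, Jct3, HubA, Jct1}.
Min-cut edges: Depot→HubC (5), Jct1→Port (4); capacity 5 + 4 = 9.

9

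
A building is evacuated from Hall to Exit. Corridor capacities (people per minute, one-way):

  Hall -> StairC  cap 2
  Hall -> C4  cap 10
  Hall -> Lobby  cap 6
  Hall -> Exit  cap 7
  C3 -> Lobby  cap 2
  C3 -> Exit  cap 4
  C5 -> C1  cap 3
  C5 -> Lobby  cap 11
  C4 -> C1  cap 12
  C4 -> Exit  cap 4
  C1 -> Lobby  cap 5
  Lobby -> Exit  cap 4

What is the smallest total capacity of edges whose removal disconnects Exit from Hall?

Augment Hall→Exit: bottleneck 7, flow now 7.
Augment Hall→C4→Exit: bottleneck 4, flow now 11.
Augment Hall→Lobby→Exit: bottleneck 4, flow now 15.
No augmenting path remains; maximum flow = 15.
By max-flow min-cut, the minimum cut capacity equals the max flow.
In the residual graph, reachable from Hall: {Hall, StairC, C4, C1, Lobby}.
Min-cut edges: Hall→Exit (7), C4→Exit (4), Lobby→Exit (4); capacity 7 + 4 + 4 = 15.

15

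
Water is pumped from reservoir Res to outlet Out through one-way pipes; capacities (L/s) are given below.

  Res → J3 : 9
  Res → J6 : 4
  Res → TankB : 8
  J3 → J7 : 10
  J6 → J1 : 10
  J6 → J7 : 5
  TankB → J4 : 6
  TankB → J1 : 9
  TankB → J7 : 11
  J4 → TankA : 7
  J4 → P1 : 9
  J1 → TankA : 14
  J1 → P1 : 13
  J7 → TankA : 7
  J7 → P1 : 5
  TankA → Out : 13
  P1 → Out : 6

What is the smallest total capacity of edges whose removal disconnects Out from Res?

19

Augment Res→J3→J7→TankA→Out: bottleneck 7, flow now 7.
Augment Res→J3→J7→P1→Out: bottleneck 2, flow now 9.
Augment Res→J6→J1→TankA→Out: bottleneck 4, flow now 13.
Augment Res→TankB→J4→TankA→Out: bottleneck 2, flow now 15.
Augment Res→TankB→J4→P1→Out: bottleneck 4, flow now 19.
No augmenting path remains; maximum flow = 19.
By max-flow min-cut, the minimum cut capacity equals the max flow.
In the residual graph, reachable from Res: {Res, J3, J6, TankB, J4, J1, J7, TankA, P1}.
Min-cut edges: TankA→Out (13), P1→Out (6); capacity 13 + 6 = 19.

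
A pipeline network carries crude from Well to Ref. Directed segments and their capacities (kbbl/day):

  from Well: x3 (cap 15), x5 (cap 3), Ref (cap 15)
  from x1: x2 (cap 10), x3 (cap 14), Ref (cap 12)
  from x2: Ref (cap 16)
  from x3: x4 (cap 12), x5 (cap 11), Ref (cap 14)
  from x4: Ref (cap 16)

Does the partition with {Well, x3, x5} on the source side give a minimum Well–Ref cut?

Given cut capacity: 15 + 12 + 14 = 41.
Augment Well→Ref: bottleneck 15, flow now 15.
Augment Well→x3→Ref: bottleneck 14, flow now 29.
Augment Well→x3→x4→Ref: bottleneck 1, flow now 30.
No augmenting path remains; maximum flow = 30.
In the residual graph, reachable from Well: {Well, x5}.
Min-cut edges: Well→x3 (15), Well→Ref (15); capacity 15 + 15 = 30.
Cut capacity 41 exceeds the max flow 30, so it is not minimum.

No — its capacity is 41, but the minimum cut has capacity 30.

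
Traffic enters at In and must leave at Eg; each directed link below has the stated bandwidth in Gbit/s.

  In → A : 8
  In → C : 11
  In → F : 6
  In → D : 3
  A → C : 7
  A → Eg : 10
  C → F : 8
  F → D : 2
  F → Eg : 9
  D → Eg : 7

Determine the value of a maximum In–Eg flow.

22

Augment In→A→Eg: bottleneck 8, flow now 8.
Augment In→F→Eg: bottleneck 6, flow now 14.
Augment In→D→Eg: bottleneck 3, flow now 17.
Augment In→C→F→Eg: bottleneck 3, flow now 20.
Augment In→C→F→D→Eg: bottleneck 2, flow now 22.
No augmenting path remains; maximum flow = 22.
In the residual graph, reachable from In: {In, C, F}.
Min-cut edges: In→A (8), In→D (3), F→D (2), F→Eg (9); capacity 8 + 3 + 2 + 9 = 22.
This cut is saturated, so no flow can exceed 22.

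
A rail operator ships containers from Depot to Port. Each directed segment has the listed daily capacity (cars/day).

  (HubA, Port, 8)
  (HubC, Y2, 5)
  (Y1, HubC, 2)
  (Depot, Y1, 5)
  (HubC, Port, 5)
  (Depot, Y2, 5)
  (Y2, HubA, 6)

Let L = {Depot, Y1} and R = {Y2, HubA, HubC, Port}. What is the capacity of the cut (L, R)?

Edges leaving {Depot, Y1}: Depot→Y2 (5), Y1→HubC (2).
Cut capacity = 5 + 2 = 7.

7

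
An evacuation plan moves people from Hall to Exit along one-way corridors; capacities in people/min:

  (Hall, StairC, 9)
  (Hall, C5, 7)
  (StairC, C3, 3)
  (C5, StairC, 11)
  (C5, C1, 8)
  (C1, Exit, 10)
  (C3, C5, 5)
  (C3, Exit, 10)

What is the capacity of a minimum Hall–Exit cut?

10

Augment Hall→StairC→C3→Exit: bottleneck 3, flow now 3.
Augment Hall→C5→C1→Exit: bottleneck 7, flow now 10.
No augmenting path remains; maximum flow = 10.
By max-flow min-cut, the minimum cut capacity equals the max flow.
In the residual graph, reachable from Hall: {Hall, StairC}.
Min-cut edges: Hall→C5 (7), StairC→C3 (3); capacity 7 + 3 = 10.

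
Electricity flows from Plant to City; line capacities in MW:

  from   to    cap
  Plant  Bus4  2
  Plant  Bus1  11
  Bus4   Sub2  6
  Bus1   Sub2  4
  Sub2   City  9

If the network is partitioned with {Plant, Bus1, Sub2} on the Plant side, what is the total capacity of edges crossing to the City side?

Edges leaving {Plant, Bus1, Sub2}: Plant→Bus4 (2), Sub2→City (9).
Cut capacity = 2 + 9 = 11.

11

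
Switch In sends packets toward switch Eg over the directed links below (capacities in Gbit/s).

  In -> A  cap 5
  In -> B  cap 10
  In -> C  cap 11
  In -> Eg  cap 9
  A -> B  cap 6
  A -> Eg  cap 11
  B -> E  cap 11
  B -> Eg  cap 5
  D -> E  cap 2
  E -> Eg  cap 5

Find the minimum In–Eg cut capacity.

Augment In→Eg: bottleneck 9, flow now 9.
Augment In→A→Eg: bottleneck 5, flow now 14.
Augment In→B→Eg: bottleneck 5, flow now 19.
Augment In→B→E→Eg: bottleneck 5, flow now 24.
No augmenting path remains; maximum flow = 24.
By max-flow min-cut, the minimum cut capacity equals the max flow.
In the residual graph, reachable from In: {In, C}.
Min-cut edges: In→A (5), In→B (10), In→Eg (9); capacity 5 + 10 + 9 = 24.

24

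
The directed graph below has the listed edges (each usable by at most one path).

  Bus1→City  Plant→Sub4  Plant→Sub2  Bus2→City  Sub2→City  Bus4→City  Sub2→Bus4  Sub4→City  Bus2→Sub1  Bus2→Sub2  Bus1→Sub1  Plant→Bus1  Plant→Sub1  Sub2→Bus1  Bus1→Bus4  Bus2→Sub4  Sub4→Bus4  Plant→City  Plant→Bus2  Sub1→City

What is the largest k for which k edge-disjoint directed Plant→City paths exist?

Assign every edge capacity 1; by Menger, the answer equals the max flow.
Path Plant→City (+1); total 1.
Path Plant→Bus1→City (+1); total 2.
Path Plant→Bus2→City (+1); total 3.
Path Plant→Sub4→City (+1); total 4.
Path Plant→Sub1→City (+1); total 5.
Path Plant→Sub2→City (+1); total 6.
No residual Plant→City path; max flow = 6.
Certifying cut of size 6: {Plant→Bus1, Plant→Bus2, Plant→City, Plant→Sub1, Plant→Sub2, Plant→Sub4}.

6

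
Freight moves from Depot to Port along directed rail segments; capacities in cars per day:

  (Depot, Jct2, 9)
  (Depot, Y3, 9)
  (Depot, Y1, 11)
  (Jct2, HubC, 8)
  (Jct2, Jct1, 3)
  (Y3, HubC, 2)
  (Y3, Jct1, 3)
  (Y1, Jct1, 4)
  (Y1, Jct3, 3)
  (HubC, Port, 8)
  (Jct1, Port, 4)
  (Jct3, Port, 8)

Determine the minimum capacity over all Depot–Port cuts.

15

Augment Depot→Jct2→HubC→Port: bottleneck 8, flow now 8.
Augment Depot→Jct2→Jct1→Port: bottleneck 1, flow now 9.
Augment Depot→Y3→Jct1→Port: bottleneck 3, flow now 12.
Augment Depot→Y1→Jct3→Port: bottleneck 3, flow now 15.
No augmenting path remains; maximum flow = 15.
By max-flow min-cut, the minimum cut capacity equals the max flow.
In the residual graph, reachable from Depot: {Depot, Jct2, Y3, Y1, HubC, Jct1}.
Min-cut edges: Y1→Jct3 (3), HubC→Port (8), Jct1→Port (4); capacity 3 + 8 + 4 = 15.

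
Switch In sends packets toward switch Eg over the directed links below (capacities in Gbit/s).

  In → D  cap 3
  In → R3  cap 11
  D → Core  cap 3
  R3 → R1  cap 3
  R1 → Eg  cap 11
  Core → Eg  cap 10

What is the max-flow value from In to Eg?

Augment In→D→Core→Eg: bottleneck 3, flow now 3.
Augment In→R3→R1→Eg: bottleneck 3, flow now 6.
No augmenting path remains; maximum flow = 6.
In the residual graph, reachable from In: {In, R3}.
Min-cut edges: In→D (3), R3→R1 (3); capacity 3 + 3 = 6.
This cut is saturated, so no flow can exceed 6.

6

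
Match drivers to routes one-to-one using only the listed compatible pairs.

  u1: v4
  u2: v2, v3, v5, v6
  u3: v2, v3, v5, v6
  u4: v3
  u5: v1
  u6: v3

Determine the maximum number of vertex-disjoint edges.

5

Unit-capacity flow: source→left, listed edges, right→sink; max matching = max flow.
Augmenting path u1→v4 (+1); matched 1.
Augmenting path u2→v2 (+1); matched 2.
Augmenting path u3→v3 (+1); matched 3.
Augmenting path u5→v1 (+1); matched 4.
Augmenting path u4→v3→u3→v5 (+1); matched 5.
No augmenting path remains; maximum matching = 5.
König certificate: {u1, u2, u3, u5, v3} is a vertex cover of size 5 (every listed pair touches it), so no matching can be larger.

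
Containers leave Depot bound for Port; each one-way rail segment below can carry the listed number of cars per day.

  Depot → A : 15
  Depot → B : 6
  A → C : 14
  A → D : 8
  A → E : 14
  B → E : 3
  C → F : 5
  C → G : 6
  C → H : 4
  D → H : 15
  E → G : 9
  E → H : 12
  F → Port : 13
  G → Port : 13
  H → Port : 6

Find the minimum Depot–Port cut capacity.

Augment Depot→A→C→F→Port: bottleneck 5, flow now 5.
Augment Depot→A→C→G→Port: bottleneck 6, flow now 11.
Augment Depot→A→C→H→Port: bottleneck 3, flow now 14.
Augment Depot→A→D→H→Port: bottleneck 1, flow now 15.
Augment Depot→B→E→G→Port: bottleneck 3, flow now 18.
No augmenting path remains; maximum flow = 18.
By max-flow min-cut, the minimum cut capacity equals the max flow.
In the residual graph, reachable from Depot: {Depot, B}.
Min-cut edges: Depot→A (15), B→E (3); capacity 15 + 3 = 18.

18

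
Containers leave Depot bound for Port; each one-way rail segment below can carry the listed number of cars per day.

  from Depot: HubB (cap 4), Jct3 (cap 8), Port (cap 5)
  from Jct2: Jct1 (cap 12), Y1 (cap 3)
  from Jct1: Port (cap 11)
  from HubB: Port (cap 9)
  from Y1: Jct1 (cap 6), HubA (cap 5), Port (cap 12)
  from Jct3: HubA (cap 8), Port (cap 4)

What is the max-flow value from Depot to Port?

Augment Depot→Port: bottleneck 5, flow now 5.
Augment Depot→HubB→Port: bottleneck 4, flow now 9.
Augment Depot→Jct3→Port: bottleneck 4, flow now 13.
No augmenting path remains; maximum flow = 13.
In the residual graph, reachable from Depot: {Depot, Jct3, HubA}.
Min-cut edges: Depot→HubB (4), Depot→Port (5), Jct3→Port (4); capacity 4 + 5 + 4 = 13.
This cut is saturated, so no flow can exceed 13.

13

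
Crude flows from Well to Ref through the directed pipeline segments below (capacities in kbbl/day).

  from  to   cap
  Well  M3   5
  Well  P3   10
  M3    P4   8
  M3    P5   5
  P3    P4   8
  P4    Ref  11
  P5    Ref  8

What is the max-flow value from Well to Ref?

Augment Well→M3→P4→Ref: bottleneck 5, flow now 5.
Augment Well→P3→P4→Ref: bottleneck 6, flow now 11.
Augment Well→P3→P4→M3→P5→Ref: bottleneck 2, flow now 13. (uses reverse residual edge)
No augmenting path remains; maximum flow = 13.
In the residual graph, reachable from Well: {Well, P3}.
Min-cut edges: Well→M3 (5), P3→P4 (8); capacity 5 + 8 = 13.
This cut is saturated, so no flow can exceed 13.

13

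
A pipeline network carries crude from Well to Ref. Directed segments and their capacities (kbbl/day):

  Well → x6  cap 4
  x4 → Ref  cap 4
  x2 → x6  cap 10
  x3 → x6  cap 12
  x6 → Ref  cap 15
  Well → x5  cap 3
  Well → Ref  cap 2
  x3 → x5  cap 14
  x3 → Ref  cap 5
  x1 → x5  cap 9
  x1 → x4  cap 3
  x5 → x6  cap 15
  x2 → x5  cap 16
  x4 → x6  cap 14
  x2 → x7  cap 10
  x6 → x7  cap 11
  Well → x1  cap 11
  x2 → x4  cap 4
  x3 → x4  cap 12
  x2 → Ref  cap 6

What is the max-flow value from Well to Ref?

20

Augment Well→Ref: bottleneck 2, flow now 2.
Augment Well→x6→Ref: bottleneck 4, flow now 6.
Augment Well→x1→x4→Ref: bottleneck 3, flow now 9.
Augment Well→x5→x6→Ref: bottleneck 3, flow now 12.
Augment Well→x1→x5→x6→Ref: bottleneck 8, flow now 20.
No augmenting path remains; maximum flow = 20.
In the residual graph, reachable from Well: {Well}.
Min-cut edges: Well→x1 (11), Well→x5 (3), Well→x6 (4), Well→Ref (2); capacity 11 + 3 + 4 + 2 = 20.
This cut is saturated, so no flow can exceed 20.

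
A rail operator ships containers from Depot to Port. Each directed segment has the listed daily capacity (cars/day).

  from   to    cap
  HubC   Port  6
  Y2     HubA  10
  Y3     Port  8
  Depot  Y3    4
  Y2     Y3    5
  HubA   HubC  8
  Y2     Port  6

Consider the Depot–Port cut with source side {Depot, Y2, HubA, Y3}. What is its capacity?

Edges leaving {Depot, Y2, HubA, Y3}: Y2→Port (6), HubA→HubC (8), Y3→Port (8).
Cut capacity = 6 + 8 + 8 = 22.

22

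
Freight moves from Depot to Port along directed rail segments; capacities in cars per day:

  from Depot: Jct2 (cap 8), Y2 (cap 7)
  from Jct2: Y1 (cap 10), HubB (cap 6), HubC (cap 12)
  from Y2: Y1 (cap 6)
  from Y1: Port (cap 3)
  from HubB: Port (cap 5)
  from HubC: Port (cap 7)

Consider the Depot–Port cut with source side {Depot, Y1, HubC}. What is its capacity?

Edges leaving {Depot, Y1, HubC}: Depot→Jct2 (8), Depot→Y2 (7), Y1→Port (3), HubC→Port (7).
Cut capacity = 8 + 7 + 3 + 7 = 25.

25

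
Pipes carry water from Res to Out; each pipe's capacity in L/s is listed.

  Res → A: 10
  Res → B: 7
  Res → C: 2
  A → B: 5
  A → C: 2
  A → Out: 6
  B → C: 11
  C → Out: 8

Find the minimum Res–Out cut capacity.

Augment Res→A→Out: bottleneck 6, flow now 6.
Augment Res→C→Out: bottleneck 2, flow now 8.
Augment Res→A→C→Out: bottleneck 2, flow now 10.
Augment Res→B→C→Out: bottleneck 4, flow now 14.
No augmenting path remains; maximum flow = 14.
By max-flow min-cut, the minimum cut capacity equals the max flow.
In the residual graph, reachable from Res: {Res, A, B, C}.
Min-cut edges: A→Out (6), C→Out (8); capacity 6 + 8 = 14.

14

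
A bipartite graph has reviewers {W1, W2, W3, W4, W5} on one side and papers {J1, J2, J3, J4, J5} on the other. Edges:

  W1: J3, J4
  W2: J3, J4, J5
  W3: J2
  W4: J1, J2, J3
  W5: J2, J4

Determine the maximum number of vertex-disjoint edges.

Unit-capacity flow: source→left, listed edges, right→sink; max matching = max flow.
Augmenting path W1→J3 (+1); matched 1.
Augmenting path W2→J4 (+1); matched 2.
Augmenting path W3→J2 (+1); matched 3.
Augmenting path W4→J1 (+1); matched 4.
Augmenting path W5→J4→W2→J5 (+1); matched 5.
No augmenting path remains; maximum matching = 5.
König certificate: {W1, W2, W3, W4, W5} is a vertex cover of size 5 (every listed pair touches it), so no matching can be larger.

5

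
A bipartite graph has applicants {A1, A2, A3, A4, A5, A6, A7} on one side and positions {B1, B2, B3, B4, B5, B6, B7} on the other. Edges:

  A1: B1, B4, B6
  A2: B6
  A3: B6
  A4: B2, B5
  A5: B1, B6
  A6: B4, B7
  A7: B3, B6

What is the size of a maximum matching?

6

Unit-capacity flow: source→left, listed edges, right→sink; max matching = max flow.
Augmenting path A1→B1 (+1); matched 1.
Augmenting path A2→B6 (+1); matched 2.
Augmenting path A4→B2 (+1); matched 3.
Augmenting path A6→B4 (+1); matched 4.
Augmenting path A7→B3 (+1); matched 5.
Augmenting path A5→B1→A1→B4→A6→B7 (+1); matched 6.
No augmenting path remains; maximum matching = 6.
König certificate: {A1, A4, A5, A6, A7, B6} is a vertex cover of size 6 (every listed pair touches it), so no matching can be larger.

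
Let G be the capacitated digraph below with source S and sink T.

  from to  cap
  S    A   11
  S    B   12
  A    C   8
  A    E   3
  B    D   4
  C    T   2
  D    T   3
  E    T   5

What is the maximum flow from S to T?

8

Augment S→A→C→T: bottleneck 2, flow now 2.
Augment S→A→E→T: bottleneck 3, flow now 5.
Augment S→B→D→T: bottleneck 3, flow now 8.
No augmenting path remains; maximum flow = 8.
In the residual graph, reachable from S: {S, A, B, C, D}.
Min-cut edges: A→E (3), C→T (2), D→T (3); capacity 3 + 2 + 3 = 8.
This cut is saturated, so no flow can exceed 8.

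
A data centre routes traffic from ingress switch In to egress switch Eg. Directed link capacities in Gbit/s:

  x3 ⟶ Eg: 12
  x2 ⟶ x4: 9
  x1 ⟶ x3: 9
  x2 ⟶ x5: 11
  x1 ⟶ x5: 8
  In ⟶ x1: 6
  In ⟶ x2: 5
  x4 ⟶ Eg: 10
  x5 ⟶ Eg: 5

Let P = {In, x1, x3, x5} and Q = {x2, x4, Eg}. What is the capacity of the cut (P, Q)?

Edges leaving {In, x1, x3, x5}: In→x2 (5), x3→Eg (12), x5→Eg (5).
Cut capacity = 5 + 12 + 5 = 22.

22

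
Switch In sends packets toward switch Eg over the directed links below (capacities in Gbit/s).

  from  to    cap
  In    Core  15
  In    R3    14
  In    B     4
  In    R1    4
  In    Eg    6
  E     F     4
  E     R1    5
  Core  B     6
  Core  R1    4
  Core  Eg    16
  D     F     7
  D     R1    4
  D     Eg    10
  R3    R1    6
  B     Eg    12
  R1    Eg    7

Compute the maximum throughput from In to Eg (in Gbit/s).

32

Augment In→Eg: bottleneck 6, flow now 6.
Augment In→Core→Eg: bottleneck 15, flow now 21.
Augment In→B→Eg: bottleneck 4, flow now 25.
Augment In→R1→Eg: bottleneck 4, flow now 29.
Augment In→R3→R1→Eg: bottleneck 3, flow now 32.
No augmenting path remains; maximum flow = 32.
In the residual graph, reachable from In: {In, R3, R1}.
Min-cut edges: In→Core (15), In→B (4), In→Eg (6), R1→Eg (7); capacity 15 + 4 + 6 + 7 = 32.
This cut is saturated, so no flow can exceed 32.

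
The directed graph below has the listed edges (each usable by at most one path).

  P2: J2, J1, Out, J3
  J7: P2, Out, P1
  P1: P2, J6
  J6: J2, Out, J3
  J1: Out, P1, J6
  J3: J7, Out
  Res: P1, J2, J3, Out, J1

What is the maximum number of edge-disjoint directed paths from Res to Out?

Assign every edge capacity 1; by Menger, the answer equals the max flow.
Path Res→Out (+1); total 1.
Path Res→J1→Out (+1); total 2.
Path Res→J3→Out (+1); total 3.
Path Res→P1→P2→Out (+1); total 4.
No residual Res→Out path; max flow = 4.
Certifying cut of size 4: {Res→J1, Res→J3, Res→Out, Res→P1}.

4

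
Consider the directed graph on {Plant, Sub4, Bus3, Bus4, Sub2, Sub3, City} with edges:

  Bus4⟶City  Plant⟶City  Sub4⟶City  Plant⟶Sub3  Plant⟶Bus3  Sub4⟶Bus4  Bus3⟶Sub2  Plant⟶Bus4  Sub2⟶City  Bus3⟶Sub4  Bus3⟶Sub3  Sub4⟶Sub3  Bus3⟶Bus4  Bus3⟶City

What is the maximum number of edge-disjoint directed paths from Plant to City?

Assign every edge capacity 1; by Menger, the answer equals the max flow.
Path Plant→City (+1); total 1.
Path Plant→Bus3→City (+1); total 2.
Path Plant→Bus4→City (+1); total 3.
No residual Plant→City path; max flow = 3.
Certifying cut of size 3: {Plant→Bus3, Plant→Bus4, Plant→City}.

3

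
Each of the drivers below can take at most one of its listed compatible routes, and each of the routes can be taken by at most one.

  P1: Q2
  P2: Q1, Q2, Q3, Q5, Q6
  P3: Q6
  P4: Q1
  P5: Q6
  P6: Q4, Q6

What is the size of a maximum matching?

5

Unit-capacity flow: source→left, listed edges, right→sink; max matching = max flow.
Augmenting path P1→Q2 (+1); matched 1.
Augmenting path P2→Q1 (+1); matched 2.
Augmenting path P3→Q6 (+1); matched 3.
Augmenting path P6→Q4 (+1); matched 4.
Augmenting path P4→Q1→P2→Q3 (+1); matched 5.
No augmenting path remains; maximum matching = 5.
König certificate: {P1, P2, P4, P6, Q6} is a vertex cover of size 5 (every listed pair touches it), so no matching can be larger.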